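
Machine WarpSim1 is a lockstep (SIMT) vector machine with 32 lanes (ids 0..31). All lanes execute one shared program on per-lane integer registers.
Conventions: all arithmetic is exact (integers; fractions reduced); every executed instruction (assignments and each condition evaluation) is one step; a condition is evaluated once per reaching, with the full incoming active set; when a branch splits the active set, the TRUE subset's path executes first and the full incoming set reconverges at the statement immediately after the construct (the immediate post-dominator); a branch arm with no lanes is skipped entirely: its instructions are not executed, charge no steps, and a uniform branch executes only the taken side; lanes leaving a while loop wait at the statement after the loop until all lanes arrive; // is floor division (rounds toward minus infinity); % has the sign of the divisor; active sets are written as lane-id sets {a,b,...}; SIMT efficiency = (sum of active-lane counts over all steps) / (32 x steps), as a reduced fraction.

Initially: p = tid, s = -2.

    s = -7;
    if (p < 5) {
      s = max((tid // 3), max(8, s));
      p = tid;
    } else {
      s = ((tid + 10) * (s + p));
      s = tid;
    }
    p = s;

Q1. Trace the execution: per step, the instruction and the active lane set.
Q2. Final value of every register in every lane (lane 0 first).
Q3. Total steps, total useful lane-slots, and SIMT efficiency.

step 0: s <- -7                      {0,1,2,3,4,5,6,7,8,9,10,11,12,13,14,15,16,17,18,19,20,21,22,23,24,25,26,27,28,29,30,31}
step 1: eval (p < 5)                 {0,1,2,3,4,5,6,7,8,9,10,11,12,13,14,15,16,17,18,19,20,21,22,23,24,25,26,27,28,29,30,31}
step 2: s <- max((tid // 3), max(8, s)) {0,1,2,3,4}
step 3: p <- tid                     {0,1,2,3,4}
step 4: s <- ((tid + 10) * (s + p))  {5,6,7,8,9,10,11,12,13,14,15,16,17,18,19,20,21,22,23,24,25,26,27,28,29,30,31}
step 5: s <- tid                     {5,6,7,8,9,10,11,12,13,14,15,16,17,18,19,20,21,22,23,24,25,26,27,28,29,30,31}
step 6: p <- s                       {0,1,2,3,4,5,6,7,8,9,10,11,12,13,14,15,16,17,18,19,20,21,22,23,24,25,26,27,28,29,30,31}

Answer: 7 steps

p: 8,8,8,8,8,5,6,7,8,9,10,11,12,13,14,15,16,17,18,19,20,21,22,23,24,25,26,27,28,29,30,31
s: 8,8,8,8,8,5,6,7,8,9,10,11,12,13,14,15,16,17,18,19,20,21,22,23,24,25,26,27,28,29,30,31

steps = 7; useful = 160; efficiency = 160/224 = 5/7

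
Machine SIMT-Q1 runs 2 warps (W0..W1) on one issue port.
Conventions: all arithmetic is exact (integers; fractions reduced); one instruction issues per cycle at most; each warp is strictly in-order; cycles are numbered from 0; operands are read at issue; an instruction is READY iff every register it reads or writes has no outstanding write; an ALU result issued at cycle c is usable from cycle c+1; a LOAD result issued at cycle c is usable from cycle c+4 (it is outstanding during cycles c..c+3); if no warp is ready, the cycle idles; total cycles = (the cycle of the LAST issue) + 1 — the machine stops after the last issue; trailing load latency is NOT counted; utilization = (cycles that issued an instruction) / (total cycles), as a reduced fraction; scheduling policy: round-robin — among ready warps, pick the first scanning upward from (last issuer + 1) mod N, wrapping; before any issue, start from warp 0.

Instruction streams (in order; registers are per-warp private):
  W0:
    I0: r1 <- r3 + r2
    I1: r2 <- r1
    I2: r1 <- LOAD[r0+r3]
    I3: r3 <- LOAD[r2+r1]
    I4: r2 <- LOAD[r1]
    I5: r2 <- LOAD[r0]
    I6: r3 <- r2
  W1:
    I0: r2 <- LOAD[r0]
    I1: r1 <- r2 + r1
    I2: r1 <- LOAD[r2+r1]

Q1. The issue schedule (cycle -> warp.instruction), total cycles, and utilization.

cycle 0: W0.I0
cycle 1: W1.I0
cycle 2: W0.I1
cycle 3: W0.I2
cycle 4: idle
cycle 5: W1.I1
cycle 6: W1.I2
cycle 7: W0.I3
cycle 8: W0.I4
cycle 9: idle
cycle 10: idle
cycle 11: idle
cycle 12: W0.I5
cycle 13: idle
cycle 14: idle
cycle 15: idle
cycle 16: W0.I6

Answer: 17 cycles, utilization 10/17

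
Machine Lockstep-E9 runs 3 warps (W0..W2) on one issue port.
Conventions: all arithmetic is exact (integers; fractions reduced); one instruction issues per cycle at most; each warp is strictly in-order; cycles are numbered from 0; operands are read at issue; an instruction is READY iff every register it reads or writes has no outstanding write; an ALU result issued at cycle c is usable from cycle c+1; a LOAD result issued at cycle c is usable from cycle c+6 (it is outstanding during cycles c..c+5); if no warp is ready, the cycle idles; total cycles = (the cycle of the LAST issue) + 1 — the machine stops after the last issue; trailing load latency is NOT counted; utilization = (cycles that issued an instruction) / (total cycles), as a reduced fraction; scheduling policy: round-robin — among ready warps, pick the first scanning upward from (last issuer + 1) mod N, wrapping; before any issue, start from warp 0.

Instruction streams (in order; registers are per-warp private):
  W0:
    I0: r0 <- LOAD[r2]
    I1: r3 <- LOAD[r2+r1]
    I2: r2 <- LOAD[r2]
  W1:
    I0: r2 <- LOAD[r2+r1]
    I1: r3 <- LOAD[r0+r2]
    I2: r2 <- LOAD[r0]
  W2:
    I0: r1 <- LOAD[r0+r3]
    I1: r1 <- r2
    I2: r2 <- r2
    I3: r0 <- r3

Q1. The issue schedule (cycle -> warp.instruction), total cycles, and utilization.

cycle 0: W0.I0
cycle 1: W1.I0
cycle 2: W2.I0
cycle 3: W0.I1
cycle 4: W0.I2
cycle 5: idle
cycle 6: idle
cycle 7: W1.I1
cycle 8: W2.I1
cycle 9: W1.I2
cycle 10: W2.I2
cycle 11: W2.I3

Answer: 12 cycles, utilization 5/6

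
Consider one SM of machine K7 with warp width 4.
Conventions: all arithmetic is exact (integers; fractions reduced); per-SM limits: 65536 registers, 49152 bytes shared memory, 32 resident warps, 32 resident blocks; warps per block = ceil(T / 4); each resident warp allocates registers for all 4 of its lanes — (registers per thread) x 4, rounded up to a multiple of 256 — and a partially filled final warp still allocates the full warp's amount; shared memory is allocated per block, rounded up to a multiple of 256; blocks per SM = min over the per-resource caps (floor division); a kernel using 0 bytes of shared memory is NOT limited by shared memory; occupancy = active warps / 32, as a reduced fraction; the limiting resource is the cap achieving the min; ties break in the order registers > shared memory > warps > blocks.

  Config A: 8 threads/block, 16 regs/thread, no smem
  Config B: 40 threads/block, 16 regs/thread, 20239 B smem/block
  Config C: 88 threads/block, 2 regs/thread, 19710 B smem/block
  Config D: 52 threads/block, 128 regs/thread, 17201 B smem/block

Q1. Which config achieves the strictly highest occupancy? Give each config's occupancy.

occupancies: A 1, B 5/8, C 11/16, D 13/16

Answer: A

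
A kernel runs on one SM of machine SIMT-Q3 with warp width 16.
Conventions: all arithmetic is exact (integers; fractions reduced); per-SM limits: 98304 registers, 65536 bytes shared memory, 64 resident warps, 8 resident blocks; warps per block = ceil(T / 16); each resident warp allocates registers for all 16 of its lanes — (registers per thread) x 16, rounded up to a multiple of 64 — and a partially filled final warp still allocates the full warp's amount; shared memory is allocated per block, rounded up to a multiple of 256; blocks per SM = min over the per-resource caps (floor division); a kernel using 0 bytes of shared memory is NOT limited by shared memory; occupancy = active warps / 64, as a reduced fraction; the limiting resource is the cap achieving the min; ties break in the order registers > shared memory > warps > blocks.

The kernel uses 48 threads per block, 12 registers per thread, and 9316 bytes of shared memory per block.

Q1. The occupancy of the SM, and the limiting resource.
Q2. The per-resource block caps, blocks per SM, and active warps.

Answer: occupancy 9/32, limited by shared memory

registers: 170 blocks
shared memory: 6 blocks
warps: 21 blocks
blocks: 8 blocks

Answer: 6 blocks, 18 active warps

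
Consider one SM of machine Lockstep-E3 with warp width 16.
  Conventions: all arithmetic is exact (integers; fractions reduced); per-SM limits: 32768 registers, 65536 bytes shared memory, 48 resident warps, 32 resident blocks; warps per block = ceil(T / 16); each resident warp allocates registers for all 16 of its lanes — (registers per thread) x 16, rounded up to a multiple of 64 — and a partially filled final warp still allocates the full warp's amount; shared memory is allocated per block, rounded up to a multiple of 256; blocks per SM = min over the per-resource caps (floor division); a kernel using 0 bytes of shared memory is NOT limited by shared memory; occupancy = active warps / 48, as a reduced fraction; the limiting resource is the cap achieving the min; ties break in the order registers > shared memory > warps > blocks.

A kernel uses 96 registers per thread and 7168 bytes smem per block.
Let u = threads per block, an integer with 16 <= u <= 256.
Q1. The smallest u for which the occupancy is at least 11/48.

Answer: u = 17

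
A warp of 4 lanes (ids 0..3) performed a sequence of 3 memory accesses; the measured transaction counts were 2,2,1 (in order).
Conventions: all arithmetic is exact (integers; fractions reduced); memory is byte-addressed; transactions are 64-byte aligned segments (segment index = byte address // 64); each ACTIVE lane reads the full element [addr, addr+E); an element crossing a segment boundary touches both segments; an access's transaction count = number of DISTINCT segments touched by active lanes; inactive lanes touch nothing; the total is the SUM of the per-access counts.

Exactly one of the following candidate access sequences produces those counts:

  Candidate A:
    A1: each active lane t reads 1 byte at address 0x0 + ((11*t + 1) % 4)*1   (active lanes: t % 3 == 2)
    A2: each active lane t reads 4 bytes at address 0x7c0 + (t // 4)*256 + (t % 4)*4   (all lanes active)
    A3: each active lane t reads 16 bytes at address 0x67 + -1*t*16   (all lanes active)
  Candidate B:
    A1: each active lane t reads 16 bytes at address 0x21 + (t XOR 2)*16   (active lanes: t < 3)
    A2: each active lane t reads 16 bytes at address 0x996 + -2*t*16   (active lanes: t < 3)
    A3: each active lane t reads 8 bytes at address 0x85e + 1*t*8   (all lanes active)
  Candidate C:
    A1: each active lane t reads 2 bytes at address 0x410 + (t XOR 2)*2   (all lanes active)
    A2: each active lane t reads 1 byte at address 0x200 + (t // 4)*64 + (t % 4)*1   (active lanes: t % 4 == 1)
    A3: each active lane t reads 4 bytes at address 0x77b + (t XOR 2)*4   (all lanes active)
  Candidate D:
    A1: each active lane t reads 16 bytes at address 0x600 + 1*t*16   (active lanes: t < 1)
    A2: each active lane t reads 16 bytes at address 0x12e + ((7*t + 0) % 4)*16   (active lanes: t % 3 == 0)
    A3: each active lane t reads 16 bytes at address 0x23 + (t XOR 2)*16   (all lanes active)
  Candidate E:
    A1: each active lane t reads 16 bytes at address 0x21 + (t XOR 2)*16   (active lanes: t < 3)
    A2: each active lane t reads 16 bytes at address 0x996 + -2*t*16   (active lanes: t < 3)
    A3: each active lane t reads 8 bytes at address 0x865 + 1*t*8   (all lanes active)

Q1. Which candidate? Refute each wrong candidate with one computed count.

A: A1 gives 1 transaction, not 2
C: A1 gives 1 transaction, not 2
D: A1 gives 1 transaction, not 2
E: A3 gives 2 transactions, not 1
B: all counts match (2,2,1)

Answer: B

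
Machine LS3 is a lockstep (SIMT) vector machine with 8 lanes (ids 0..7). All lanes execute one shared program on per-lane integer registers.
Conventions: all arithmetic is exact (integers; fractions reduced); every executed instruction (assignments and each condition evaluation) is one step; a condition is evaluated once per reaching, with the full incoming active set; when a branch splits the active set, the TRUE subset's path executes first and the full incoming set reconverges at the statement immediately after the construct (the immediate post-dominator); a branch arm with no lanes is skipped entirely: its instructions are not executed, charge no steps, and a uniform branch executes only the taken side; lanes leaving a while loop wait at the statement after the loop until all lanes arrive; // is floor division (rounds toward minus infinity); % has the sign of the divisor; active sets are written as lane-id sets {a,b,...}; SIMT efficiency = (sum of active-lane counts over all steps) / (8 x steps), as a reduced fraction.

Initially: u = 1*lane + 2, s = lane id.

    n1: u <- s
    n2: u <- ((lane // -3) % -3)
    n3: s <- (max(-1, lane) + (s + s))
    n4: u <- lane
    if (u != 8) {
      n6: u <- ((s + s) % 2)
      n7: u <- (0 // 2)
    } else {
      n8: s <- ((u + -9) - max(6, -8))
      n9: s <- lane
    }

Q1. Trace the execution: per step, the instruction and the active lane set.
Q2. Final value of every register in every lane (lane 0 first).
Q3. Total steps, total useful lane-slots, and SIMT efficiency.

step 0: u <- s                       {0,1,2,3,4,5,6,7}
step 1: u <- ((lane // -3) % -3)     {0,1,2,3,4,5,6,7}
step 2: s <- (max(-1, lane) + (s + s)) {0,1,2,3,4,5,6,7}
step 3: u <- lane                    {0,1,2,3,4,5,6,7}
step 4: eval (u != 8)                {0,1,2,3,4,5,6,7}
step 5: u <- ((s + s) % 2)           {0,1,2,3,4,5,6,7}
step 6: u <- (0 // 2)                {0,1,2,3,4,5,6,7}

Answer: 7 steps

u: 0,0,0,0,0,0,0,0
s: 0,3,6,9,12,15,18,21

steps = 7; useful = 56; efficiency = 56/56 = 1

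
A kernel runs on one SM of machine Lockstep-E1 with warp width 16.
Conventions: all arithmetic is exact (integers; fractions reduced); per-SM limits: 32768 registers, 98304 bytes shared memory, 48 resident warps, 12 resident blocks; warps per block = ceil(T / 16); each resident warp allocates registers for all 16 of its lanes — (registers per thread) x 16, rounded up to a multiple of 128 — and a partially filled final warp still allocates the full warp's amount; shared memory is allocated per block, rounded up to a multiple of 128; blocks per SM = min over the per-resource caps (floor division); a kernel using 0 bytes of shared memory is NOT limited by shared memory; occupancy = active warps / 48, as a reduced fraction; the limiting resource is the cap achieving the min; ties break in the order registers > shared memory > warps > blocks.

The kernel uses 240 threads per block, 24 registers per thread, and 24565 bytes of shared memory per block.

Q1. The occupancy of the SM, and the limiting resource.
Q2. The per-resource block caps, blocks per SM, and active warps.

Answer: occupancy 15/16, limited by warps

registers: 5 blocks
shared memory: 4 blocks
warps: 3 blocks
blocks: 12 blocks

Answer: 3 blocks, 45 active warps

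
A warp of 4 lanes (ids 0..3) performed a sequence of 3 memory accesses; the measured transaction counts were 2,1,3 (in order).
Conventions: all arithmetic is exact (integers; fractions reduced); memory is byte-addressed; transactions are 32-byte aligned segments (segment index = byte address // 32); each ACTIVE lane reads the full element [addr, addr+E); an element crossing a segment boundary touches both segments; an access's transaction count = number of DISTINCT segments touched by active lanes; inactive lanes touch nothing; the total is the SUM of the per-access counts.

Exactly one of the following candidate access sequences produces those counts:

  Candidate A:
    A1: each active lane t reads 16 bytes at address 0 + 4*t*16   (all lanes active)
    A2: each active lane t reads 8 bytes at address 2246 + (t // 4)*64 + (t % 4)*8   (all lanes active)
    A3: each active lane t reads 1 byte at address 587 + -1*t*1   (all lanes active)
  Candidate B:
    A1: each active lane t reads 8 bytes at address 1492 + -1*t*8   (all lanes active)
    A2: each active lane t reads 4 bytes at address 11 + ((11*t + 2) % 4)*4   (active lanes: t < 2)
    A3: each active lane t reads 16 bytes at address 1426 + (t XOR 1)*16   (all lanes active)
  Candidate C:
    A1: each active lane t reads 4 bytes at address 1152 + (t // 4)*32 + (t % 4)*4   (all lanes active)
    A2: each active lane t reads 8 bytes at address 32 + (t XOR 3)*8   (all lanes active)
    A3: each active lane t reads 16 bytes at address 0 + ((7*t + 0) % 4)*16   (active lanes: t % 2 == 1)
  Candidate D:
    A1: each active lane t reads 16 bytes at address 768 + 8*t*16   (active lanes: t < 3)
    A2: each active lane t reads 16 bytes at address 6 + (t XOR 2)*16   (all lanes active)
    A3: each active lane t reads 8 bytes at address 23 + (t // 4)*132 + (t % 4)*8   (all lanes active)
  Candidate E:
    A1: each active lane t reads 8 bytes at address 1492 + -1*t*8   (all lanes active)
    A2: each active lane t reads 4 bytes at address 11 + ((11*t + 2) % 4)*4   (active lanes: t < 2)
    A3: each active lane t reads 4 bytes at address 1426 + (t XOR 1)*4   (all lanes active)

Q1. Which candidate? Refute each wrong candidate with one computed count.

A: A1 gives 4 transactions, not 2
C: A1 gives 1 transaction, not 2
D: A1 gives 3 transactions, not 2
E: A3 gives 2 transactions, not 3
B: all counts match (2,1,3)

Answer: B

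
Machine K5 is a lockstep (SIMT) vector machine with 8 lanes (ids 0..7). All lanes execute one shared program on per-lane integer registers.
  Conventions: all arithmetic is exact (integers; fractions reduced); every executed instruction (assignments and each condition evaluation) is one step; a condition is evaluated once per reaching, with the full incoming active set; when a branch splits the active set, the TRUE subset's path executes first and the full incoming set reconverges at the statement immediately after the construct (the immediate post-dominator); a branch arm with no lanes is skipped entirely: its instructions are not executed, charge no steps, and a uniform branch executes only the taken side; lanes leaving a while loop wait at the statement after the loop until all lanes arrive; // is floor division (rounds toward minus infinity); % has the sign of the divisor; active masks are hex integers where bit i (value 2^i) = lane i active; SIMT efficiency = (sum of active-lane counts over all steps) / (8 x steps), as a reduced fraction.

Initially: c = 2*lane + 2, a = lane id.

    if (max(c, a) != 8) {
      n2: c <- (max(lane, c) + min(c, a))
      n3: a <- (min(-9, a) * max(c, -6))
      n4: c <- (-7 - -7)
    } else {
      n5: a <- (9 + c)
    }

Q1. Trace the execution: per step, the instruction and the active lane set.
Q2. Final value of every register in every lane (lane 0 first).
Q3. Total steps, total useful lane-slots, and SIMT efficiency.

step 0: eval (max(c, a) != 8)        0xff
step 1: c <- (max(lane, c) + min(c, a)) 0xf7
step 2: a <- (min(-9, a) * max(c, -6)) 0xf7
step 3: c <- (-7 - -7)               0xf7
step 4: a <- (9 + c)                 0x08

Answer: 5 steps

c: 0,0,0,8,0,0,0,0
a: -18,-45,-72,17,-126,-153,-180,-207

steps = 5; useful = 30; efficiency = 30/40 = 3/4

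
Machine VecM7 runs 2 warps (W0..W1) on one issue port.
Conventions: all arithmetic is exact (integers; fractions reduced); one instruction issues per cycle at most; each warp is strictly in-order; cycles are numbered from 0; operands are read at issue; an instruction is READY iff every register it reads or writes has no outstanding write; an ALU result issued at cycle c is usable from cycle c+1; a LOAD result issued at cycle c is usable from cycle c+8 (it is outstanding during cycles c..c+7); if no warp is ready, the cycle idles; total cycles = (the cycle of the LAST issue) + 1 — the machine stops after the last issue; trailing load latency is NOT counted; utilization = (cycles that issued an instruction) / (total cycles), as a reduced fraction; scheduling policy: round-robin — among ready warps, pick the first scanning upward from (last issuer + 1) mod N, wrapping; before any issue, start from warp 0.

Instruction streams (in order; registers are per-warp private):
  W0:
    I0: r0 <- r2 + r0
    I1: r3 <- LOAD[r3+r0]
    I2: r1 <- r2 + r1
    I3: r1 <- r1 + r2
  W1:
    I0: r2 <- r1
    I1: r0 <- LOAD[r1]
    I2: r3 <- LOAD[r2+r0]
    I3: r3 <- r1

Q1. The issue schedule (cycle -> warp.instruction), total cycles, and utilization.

cycle 0: W0.I0
cycle 1: W1.I0
cycle 2: W0.I1
cycle 3: W1.I1
cycle 4: W0.I2
cycle 5: W0.I3
cycle 6: idle
cycle 7: idle
cycle 8: idle
cycle 9: idle
cycle 10: idle
cycle 11: W1.I2
cycle 12: idle
cycle 13: idle
cycle 14: idle
cycle 15: idle
cycle 16: idle
cycle 17: idle
cycle 18: idle
cycle 19: W1.I3

Answer: 20 cycles, utilization 2/5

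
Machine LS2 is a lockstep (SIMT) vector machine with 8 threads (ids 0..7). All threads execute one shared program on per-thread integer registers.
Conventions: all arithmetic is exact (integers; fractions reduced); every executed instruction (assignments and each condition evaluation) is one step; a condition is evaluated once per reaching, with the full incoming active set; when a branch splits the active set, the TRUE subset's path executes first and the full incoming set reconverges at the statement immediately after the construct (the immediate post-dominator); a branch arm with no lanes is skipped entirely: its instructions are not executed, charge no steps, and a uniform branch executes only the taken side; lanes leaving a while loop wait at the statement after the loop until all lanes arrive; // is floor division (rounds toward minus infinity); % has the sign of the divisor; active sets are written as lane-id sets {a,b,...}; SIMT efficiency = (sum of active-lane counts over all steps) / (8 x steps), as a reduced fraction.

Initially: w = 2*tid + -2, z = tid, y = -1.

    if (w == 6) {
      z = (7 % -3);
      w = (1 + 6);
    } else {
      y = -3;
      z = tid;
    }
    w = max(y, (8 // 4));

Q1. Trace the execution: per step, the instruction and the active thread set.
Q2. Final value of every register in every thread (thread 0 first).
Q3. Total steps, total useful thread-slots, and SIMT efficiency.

step 0: eval (w == 6)                {0,1,2,3,4,5,6,7}
step 1: z <- (7 % -3)                {4}
step 2: w <- (1 + 6)                 {4}
step 3: y <- -3                      {0,1,2,3,5,6,7}
step 4: z <- tid                     {0,1,2,3,5,6,7}
step 5: w <- max(y, (8 // 4))        {0,1,2,3,4,5,6,7}

Answer: 6 steps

w: 2,2,2,2,2,2,2,2
z: 0,1,2,3,-2,5,6,7
y: -3,-3,-3,-3,-1,-3,-3,-3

steps = 6; useful = 32; efficiency = 32/48 = 2/3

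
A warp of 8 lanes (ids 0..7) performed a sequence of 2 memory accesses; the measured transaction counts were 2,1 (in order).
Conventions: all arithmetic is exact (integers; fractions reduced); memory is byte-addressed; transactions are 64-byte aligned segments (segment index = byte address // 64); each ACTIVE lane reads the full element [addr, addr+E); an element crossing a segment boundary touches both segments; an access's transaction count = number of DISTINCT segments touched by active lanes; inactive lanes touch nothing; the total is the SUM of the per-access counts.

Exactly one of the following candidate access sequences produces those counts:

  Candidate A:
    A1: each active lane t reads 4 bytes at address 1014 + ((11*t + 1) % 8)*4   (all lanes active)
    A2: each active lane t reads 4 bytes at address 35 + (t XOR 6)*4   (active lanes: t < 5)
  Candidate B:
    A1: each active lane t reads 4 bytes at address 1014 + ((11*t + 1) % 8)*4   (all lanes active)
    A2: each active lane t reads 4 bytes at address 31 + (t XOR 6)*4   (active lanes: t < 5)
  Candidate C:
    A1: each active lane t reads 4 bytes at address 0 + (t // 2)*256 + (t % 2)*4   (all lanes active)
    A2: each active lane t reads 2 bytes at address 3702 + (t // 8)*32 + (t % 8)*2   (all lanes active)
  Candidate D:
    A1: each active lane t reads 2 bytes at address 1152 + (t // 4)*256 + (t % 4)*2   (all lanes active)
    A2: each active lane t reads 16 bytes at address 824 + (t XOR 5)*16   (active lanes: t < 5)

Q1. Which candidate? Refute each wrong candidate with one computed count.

A: A2 gives 2 transactions, not 1
C: A1 gives 4 transactions, not 2
D: A2 gives 2 transactions, not 1
B: all counts match (2,1)

Answer: B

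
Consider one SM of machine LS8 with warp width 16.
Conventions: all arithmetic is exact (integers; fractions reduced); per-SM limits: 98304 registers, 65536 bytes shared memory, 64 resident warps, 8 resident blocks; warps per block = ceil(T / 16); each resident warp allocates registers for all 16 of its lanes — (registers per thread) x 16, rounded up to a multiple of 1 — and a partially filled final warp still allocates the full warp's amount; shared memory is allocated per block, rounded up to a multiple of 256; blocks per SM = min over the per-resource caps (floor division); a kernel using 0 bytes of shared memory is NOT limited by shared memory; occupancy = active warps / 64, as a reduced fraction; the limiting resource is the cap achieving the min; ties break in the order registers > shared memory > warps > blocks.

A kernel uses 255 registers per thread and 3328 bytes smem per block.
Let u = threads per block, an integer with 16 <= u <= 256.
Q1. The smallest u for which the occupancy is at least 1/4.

Answer: u = 17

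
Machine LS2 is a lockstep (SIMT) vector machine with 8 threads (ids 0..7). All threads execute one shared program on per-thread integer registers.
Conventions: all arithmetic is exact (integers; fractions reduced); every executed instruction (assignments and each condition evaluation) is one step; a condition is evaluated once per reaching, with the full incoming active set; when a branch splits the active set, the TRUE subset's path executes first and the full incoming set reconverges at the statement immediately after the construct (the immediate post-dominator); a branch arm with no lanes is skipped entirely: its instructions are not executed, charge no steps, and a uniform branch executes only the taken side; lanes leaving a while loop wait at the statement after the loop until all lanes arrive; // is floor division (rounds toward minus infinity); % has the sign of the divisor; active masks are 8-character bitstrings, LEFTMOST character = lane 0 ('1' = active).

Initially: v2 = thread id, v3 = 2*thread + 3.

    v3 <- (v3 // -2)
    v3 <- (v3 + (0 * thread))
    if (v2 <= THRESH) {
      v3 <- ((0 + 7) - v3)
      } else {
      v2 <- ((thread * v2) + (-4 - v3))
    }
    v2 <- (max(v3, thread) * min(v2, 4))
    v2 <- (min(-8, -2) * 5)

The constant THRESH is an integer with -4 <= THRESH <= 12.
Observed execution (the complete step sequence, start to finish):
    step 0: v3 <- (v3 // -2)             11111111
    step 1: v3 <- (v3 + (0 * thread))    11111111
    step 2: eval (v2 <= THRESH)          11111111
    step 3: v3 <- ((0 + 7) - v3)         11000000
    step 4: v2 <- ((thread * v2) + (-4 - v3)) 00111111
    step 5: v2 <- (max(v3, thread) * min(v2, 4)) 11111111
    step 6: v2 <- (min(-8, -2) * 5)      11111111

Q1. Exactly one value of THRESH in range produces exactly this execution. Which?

Answer: THRESH = 1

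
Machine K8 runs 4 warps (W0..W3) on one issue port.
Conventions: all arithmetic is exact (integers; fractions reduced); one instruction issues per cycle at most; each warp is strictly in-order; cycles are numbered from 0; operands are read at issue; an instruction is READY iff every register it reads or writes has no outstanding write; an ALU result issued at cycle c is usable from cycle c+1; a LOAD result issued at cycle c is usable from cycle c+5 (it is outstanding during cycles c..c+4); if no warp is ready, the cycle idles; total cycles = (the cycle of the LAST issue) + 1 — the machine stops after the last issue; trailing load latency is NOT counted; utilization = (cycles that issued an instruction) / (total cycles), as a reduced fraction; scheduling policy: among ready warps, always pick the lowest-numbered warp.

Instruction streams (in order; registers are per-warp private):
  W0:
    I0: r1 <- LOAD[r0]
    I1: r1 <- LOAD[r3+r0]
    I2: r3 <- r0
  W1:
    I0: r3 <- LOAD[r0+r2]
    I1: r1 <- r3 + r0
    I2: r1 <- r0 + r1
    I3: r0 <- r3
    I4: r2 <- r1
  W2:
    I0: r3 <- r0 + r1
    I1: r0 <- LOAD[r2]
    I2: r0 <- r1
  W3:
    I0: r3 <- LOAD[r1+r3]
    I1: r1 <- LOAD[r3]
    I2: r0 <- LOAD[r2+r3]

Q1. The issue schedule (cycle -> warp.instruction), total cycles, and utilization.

cycle 0: W0.I0
cycle 1: W1.I0
cycle 2: W2.I0
cycle 3: W2.I1
cycle 4: W3.I0
cycle 5: W0.I1
cycle 6: W0.I2
cycle 7: W1.I1
cycle 8: W1.I2
cycle 9: W1.I3
cycle 10: W1.I4
cycle 11: W2.I2
cycle 12: W3.I1
cycle 13: W3.I2

Answer: 14 cycles, utilization 1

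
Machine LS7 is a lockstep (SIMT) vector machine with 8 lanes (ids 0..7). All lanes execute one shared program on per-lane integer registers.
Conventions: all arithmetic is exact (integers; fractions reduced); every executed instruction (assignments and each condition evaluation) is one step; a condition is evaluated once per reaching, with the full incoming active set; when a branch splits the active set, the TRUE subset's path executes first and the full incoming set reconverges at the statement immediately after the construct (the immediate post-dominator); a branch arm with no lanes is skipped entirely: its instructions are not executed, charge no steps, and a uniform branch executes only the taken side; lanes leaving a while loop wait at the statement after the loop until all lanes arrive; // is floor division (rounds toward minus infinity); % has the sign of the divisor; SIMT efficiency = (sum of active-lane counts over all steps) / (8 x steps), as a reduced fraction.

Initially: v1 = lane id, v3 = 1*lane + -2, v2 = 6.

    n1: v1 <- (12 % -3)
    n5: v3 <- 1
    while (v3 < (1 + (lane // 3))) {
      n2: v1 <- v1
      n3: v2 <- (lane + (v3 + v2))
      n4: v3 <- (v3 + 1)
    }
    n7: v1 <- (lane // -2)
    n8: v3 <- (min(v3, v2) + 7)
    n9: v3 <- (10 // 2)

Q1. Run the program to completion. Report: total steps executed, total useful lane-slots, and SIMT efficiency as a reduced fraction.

Answer: 14 steps, 76 useful, 19/28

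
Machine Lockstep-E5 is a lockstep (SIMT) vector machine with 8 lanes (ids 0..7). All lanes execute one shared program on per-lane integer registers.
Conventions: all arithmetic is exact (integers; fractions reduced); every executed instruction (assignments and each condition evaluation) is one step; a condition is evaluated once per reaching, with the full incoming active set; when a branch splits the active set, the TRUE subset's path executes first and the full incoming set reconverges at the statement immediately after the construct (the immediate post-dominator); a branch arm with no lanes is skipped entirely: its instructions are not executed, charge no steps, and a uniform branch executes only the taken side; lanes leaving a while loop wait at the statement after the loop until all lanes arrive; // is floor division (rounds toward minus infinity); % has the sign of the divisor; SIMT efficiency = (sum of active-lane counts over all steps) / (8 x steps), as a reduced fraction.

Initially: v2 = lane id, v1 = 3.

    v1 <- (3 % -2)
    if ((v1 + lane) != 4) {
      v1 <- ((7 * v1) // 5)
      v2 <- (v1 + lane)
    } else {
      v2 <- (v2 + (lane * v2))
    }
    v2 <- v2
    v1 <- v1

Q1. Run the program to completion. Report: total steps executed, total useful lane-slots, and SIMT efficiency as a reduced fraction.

Answer: 7 steps, 47 useful, 47/56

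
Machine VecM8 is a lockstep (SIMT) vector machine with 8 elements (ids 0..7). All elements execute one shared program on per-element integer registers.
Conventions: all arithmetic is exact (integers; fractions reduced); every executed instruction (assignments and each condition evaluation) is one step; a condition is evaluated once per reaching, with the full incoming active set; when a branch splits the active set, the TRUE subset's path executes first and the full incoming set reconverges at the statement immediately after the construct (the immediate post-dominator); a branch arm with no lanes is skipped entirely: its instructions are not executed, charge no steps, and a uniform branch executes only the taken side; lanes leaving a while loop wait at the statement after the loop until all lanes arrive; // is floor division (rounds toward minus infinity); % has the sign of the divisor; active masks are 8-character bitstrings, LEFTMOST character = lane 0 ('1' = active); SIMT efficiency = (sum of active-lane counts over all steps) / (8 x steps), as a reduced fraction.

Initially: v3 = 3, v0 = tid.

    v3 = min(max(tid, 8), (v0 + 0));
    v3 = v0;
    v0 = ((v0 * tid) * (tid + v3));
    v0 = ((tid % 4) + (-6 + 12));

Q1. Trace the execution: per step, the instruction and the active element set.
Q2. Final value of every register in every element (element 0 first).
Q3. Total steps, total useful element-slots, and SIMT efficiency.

step 0: v3 <- min(max(tid, 8), (v0 + 0)) 11111111
step 1: v3 <- v0                     11111111
step 2: v0 <- ((v0 * tid) * (tid + v3)) 11111111
step 3: v0 <- ((tid % 4) + (-6 + 12)) 11111111

Answer: 4 steps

v3: 0,1,2,3,4,5,6,7
v0: 6,7,8,9,6,7,8,9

steps = 4; useful = 32; efficiency = 32/32 = 1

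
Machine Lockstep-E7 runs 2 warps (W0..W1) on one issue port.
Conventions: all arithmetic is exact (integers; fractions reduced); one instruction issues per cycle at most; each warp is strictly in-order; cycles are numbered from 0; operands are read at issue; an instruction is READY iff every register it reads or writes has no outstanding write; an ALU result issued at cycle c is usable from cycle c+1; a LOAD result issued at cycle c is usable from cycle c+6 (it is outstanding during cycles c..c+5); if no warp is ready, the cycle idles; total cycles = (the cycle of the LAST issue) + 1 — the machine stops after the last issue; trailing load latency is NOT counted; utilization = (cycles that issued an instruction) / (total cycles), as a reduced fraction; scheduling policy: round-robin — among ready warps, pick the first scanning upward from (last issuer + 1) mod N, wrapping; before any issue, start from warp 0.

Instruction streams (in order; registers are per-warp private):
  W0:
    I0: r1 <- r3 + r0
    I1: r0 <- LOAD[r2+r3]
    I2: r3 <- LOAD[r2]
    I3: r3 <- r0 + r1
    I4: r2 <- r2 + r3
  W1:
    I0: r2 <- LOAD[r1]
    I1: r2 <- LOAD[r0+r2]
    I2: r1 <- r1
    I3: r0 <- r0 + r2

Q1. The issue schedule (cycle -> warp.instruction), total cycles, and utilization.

cycle 0: W0.I0
cycle 1: W1.I0
cycle 2: W0.I1
cycle 3: W0.I2
cycle 4: idle
cycle 5: idle
cycle 6: idle
cycle 7: W1.I1
cycle 8: W1.I2
cycle 9: W0.I3
cycle 10: W0.I4
cycle 11: idle
cycle 12: idle
cycle 13: W1.I3

Answer: 14 cycles, utilization 9/14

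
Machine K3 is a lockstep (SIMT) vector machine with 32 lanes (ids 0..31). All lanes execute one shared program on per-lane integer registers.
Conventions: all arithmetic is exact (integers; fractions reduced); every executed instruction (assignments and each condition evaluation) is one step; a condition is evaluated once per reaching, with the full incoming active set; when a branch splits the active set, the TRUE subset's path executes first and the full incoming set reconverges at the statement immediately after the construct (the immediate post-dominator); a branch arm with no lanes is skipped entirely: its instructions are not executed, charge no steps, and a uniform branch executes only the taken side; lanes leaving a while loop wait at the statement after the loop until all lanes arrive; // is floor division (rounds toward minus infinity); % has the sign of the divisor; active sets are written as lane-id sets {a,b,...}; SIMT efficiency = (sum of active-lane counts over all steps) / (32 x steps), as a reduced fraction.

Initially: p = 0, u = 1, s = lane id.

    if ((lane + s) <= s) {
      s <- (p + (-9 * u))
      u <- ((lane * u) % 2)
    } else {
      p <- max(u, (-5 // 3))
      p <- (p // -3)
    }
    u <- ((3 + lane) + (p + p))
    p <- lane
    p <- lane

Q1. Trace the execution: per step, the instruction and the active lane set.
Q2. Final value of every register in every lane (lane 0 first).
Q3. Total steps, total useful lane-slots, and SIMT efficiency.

step 0: eval ((lane + s) <= s)       {0,1,2,3,4,5,6,7,8,9,10,11,12,13,14,15,16,17,18,19,20,21,22,23,24,25,26,27,28,29,30,31}
step 1: s <- (p + (-9 * u))          {0}
step 2: u <- ((lane * u) % 2)        {0}
step 3: p <- max(u, (-5 // 3))       {1,2,3,4,5,6,7,8,9,10,11,12,13,14,15,16,17,18,19,20,21,22,23,24,25,26,27,28,29,30,31}
step 4: p <- (p // -3)               {1,2,3,4,5,6,7,8,9,10,11,12,13,14,15,16,17,18,19,20,21,22,23,24,25,26,27,28,29,30,31}
step 5: u <- ((3 + lane) + (p + p))  {0,1,2,3,4,5,6,7,8,9,10,11,12,13,14,15,16,17,18,19,20,21,22,23,24,25,26,27,28,29,30,31}
step 6: p <- lane                    {0,1,2,3,4,5,6,7,8,9,10,11,12,13,14,15,16,17,18,19,20,21,22,23,24,25,26,27,28,29,30,31}
step 7: p <- lane                    {0,1,2,3,4,5,6,7,8,9,10,11,12,13,14,15,16,17,18,19,20,21,22,23,24,25,26,27,28,29,30,31}

Answer: 8 steps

p: 0,1,2,3,4,5,6,7,8,9,10,11,12,13,14,15,16,17,18,19,20,21,22,23,24,25,26,27,28,29,30,31
u: 3,2,3,4,5,6,7,8,9,10,11,12,13,14,15,16,17,18,19,20,21,22,23,24,25,26,27,28,29,30,31,32
s: -9,1,2,3,4,5,6,7,8,9,10,11,12,13,14,15,16,17,18,19,20,21,22,23,24,25,26,27,28,29,30,31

steps = 8; useful = 192; efficiency = 192/256 = 3/4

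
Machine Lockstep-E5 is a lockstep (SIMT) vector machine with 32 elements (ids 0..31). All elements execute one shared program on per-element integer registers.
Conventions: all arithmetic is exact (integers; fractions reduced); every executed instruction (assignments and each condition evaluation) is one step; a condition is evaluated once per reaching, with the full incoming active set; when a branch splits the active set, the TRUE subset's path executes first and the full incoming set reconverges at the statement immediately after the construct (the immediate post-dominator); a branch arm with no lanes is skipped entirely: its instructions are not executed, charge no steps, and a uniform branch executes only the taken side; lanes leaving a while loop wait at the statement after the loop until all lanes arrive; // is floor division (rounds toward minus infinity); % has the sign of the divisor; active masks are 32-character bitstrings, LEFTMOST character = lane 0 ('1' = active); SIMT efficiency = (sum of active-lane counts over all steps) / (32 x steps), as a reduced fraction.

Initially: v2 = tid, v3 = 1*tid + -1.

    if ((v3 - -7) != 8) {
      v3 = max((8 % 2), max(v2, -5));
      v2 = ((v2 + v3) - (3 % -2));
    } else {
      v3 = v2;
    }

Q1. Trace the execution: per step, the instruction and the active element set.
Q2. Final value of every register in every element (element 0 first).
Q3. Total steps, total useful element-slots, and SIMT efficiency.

step 0: eval ((v3 - -7) != 8)        11111111111111111111111111111111
step 1: v3 <- max((8 % 2), max(v2, -5)) 11011111111111111111111111111111
step 2: v2 <- ((v2 + v3) - (3 % -2)) 11011111111111111111111111111111
step 3: v3 <- v2                     00100000000000000000000000000000

Answer: 4 steps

v2: 1,3,2,7,9,11,13,15,17,19,21,23,25,27,29,31,33,35,37,39,41,43,45,47,49,51,53,55,57,59,61,63
v3: 0,1,2,3,4,5,6,7,8,9,10,11,12,13,14,15,16,17,18,19,20,21,22,23,24,25,26,27,28,29,30,31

steps = 4; useful = 95; efficiency = 95/128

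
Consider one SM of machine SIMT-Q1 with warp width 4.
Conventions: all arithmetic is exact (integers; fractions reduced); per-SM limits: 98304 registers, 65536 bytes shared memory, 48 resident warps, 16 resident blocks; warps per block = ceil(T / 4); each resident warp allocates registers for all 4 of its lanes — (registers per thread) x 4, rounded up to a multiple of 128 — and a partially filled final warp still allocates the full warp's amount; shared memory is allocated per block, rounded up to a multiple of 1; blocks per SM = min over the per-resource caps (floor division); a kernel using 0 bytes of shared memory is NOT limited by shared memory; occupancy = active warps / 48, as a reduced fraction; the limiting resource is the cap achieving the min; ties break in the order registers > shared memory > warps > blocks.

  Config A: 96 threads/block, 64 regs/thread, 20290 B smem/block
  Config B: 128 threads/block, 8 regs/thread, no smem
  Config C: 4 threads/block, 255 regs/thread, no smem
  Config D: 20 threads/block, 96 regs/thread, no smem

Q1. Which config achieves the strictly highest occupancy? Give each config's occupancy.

occupancies: A 1, B 2/3, C 1/3, D 15/16

Answer: A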